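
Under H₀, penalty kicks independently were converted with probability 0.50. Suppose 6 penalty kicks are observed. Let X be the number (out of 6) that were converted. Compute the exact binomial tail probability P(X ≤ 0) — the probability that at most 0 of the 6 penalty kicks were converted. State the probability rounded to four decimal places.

X ~ Binomial(n=6, p=0.50).
P(X ≤ 0) = C(6,0)·0.50^0·0.50^6.
= 0.015625 = 0.0156.

P = 0.0156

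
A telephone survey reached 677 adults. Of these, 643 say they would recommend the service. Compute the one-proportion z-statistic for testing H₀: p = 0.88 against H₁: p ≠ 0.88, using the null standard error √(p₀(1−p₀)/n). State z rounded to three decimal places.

z = 5.587

Sample proportion p̂ = 643/677 = 0.94978.
Under H₀, SE = √(p₀(1−p₀)/n) = √(0.88·0.12/677) = √0.000155982 = 0.012489.
z = (0.94978 − 0.88)/0.012489 = 0.06978/0.012489 = 5.587.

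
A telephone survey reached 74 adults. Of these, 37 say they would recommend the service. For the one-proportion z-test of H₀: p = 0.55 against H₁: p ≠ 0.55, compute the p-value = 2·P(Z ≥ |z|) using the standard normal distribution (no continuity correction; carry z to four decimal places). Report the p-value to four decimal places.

The sample proportion is 37/74 = 0.50000.
Null standard error: √(0.55·0.45/74) = √0.003344595 = 0.057832.
Test statistic (full precision, shown to 4 dp): z = (37/74 − 0.55)/SE₀ ≈ -0.8646.
p-value = 2·P(Z ≥ |z|) with z = -0.8646 → 0.3873.

p-value = 0.3873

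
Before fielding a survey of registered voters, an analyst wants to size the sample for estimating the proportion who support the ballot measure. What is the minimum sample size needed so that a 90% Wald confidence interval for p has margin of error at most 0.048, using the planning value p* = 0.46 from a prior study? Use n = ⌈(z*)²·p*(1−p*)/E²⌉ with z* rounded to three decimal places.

The 90% critical value is z* = 1.645.
p*(1−p*) = 0.46·0.54 = 0.2484.
(z*)²·p*(1−p*)/E² = 2.706025·0.2484/0.002304 = 291.743.
⌈291.743⌉ = 292.

n = 292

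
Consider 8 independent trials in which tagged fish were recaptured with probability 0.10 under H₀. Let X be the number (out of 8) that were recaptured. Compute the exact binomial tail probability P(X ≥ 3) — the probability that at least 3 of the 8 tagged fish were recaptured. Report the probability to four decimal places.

X ~ Binomial(n=8, p=0.10).
P(X ≥ 3) = Σ_{j=3}^{8} C(8,j)·0.10^j·0.90^{8−j}.
= 0.033067 + 0.004593 + 0.000408 + 0.000023 + 0.000001 + 0.000000 = 0.0381.

P = 0.0381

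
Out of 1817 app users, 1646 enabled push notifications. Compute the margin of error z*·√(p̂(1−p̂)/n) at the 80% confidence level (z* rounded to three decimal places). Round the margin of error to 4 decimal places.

ME = 0.0088

The sample proportion is 1646/1817 = 0.90589.
Standard error of p̂: √(0.085254/1817) = √0.000046920 = 0.006850.
The 80% critical value is z* = 1.282.
ME = 1.282·0.006850 = 0.0088.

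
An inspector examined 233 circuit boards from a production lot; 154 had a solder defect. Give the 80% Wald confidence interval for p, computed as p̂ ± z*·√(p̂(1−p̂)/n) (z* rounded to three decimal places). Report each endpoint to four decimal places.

(0.6212, 0.7007)

p̂ = 154/233 = 0.66094.
SE = √(p̂(1−p̂)/n) = √(0.224097/233) = 0.031013.
For 80% confidence, z* = 1.282.
Margin of error: 1.282 × 0.031013 = 0.03976.
So the interval runs from 0.6212 to 0.7007.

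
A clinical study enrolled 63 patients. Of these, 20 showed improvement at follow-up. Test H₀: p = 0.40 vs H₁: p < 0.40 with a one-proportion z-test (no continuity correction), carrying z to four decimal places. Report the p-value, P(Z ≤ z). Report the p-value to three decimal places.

p-value = 0.091

The sample proportion is 20/63 = 0.31746.
Null standard error: √(0.40·0.60/63) = √0.003809524 = 0.061721.
Test statistic (full precision, shown to 4 dp): z = (20/63 − 0.40)/SE₀ ≈ -1.3373.
From the standard normal, P(Z ≤ z) = 0.091.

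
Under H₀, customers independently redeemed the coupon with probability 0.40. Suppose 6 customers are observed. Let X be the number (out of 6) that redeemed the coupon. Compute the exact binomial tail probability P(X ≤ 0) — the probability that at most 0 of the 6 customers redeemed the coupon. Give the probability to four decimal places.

P = 0.0467

X ~ Binomial(n=6, p=0.40).
P(X ≤ 0) = C(6,0)·0.40^0·0.60^6.
= 0.046656 = 0.0467.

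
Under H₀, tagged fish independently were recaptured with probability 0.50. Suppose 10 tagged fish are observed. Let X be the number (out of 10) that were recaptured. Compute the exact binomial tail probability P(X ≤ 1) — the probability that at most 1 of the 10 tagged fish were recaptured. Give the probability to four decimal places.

P = 0.0107

X ~ Binomial(n=10, p=0.50).
P(X ≤ 1) = C(10,0)·0.50^0·0.50^10 + C(10,1)·0.50^1·0.50^9.
= 0.000977 + 0.009766 = 0.0107.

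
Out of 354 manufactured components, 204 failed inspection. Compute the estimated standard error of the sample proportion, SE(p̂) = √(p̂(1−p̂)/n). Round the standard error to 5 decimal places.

Sample proportion p̂ = 204/354 = 0.57627.
p̂(1−p̂) = 0.57627·0.42373 = 0.244183.
SE = √(0.244183/354) = √0.000689782 = 0.02626.

SE = 0.02626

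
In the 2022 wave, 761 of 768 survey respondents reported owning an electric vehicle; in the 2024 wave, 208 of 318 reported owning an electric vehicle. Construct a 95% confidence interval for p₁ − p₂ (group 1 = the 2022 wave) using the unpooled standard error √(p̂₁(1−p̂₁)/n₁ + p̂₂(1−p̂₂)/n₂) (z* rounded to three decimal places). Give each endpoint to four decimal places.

p̂₁ = 761/768 = 0.99089, p̂₂ = 208/318 = 0.65409; p̂₁ − p̂₂ = 0.33680.
Unpooled SE = √(p̂₁(1−p̂₁)/n₁ + p̂₂(1−p̂₂)/n₂) = √(0.000011760 + 0.000711500) = 0.026893.
The 95% critical value is z* = 1.960. Margin of error = 0.05271.
So the interval runs from 0.2841 to 0.3895.

(0.2841, 0.3895)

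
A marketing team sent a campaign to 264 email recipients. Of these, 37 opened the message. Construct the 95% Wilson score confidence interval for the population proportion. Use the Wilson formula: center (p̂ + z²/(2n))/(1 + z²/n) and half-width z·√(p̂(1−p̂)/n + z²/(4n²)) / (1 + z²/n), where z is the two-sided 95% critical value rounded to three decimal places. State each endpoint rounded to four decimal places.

(0.1034, 0.1872)

Here p̂ = 37/264 = 0.14015 and z = 1.960 (z² = 3.841600).
Denominator 1 + z²/n = 1 + 3.841600/264 = 1.014552.
Adjusted center: (0.14015 + z²/(2n))/1.014552 = 0.14531.
Radicand: p̂(1−p̂)/n + z²/(4n²) = 0.000456474 + 0.000013780 = 0.000470254.
Half-width = 1.960·√0.000470254/1.014552 = 0.04189.
So the interval runs from 0.1034 to 0.1872.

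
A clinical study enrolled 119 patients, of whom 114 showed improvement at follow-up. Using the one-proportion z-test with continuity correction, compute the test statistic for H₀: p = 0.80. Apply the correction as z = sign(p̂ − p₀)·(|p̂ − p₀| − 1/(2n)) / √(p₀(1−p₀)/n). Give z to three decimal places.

z = 4.194

With x = 114 successes in n = 119, p̂ = 0.95798. p̂ − p₀ = 0.157983.
Continuity correction 1/(2n) = 1/238 = 0.004202.
Corrected numerator: |0.157983| − 0.004202 = 0.153781.
Under H₀, SE = √(p₀(1−p₀)/n) = √(0.80·0.20/119) = √0.001344538 = 0.036668.
z = (+)0.153781/0.036668 = 4.194.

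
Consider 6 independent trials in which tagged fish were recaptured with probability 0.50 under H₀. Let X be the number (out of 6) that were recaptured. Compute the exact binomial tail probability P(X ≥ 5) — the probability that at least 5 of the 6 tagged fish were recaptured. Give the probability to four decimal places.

P = 0.1094

X is binomial with n = 6 and p = 0.50.
P(X ≥ 5) = C(6,5)·0.50^5·0.50^1 + C(6,6)·0.50^6·0.50^0.
= 0.093750 + 0.015625 = 0.1094.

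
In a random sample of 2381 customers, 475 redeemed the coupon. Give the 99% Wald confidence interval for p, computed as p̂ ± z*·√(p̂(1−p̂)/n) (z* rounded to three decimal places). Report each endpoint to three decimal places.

(0.178, 0.221)

The sample proportion is 475/2381 = 0.19950.
SE = √(p̂(1−p̂)/n) = √(0.159697/2381) = 0.008190.
The 99% critical value is z* = 2.576.
Margin = 2.576·0.008190 = 0.02110.
CI: 0.19950 ± 0.02110 = (0.178, 0.221).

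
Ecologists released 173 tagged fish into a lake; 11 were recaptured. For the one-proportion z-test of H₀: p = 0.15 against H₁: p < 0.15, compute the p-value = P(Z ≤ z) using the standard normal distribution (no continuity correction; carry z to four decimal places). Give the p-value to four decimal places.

The sample proportion is 11/173 = 0.06358.
Null standard error: √(0.15·0.85/173) = √0.000736994 = 0.027148.
Test statistic (full precision, shown to 4 dp): z = (11/173 − 0.15)/SE₀ ≈ -3.1832.
From the standard normal, P(Z ≤ z) = 0.0007.

p-value = 0.0007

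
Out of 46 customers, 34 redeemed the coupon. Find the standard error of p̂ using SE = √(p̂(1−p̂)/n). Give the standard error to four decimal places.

SE = 0.0647

The sample proportion is 34/46 = 0.73913.
p̂(1−p̂) = 0.192817.
SE = √(0.192817/46) = √0.004191674 = 0.0647.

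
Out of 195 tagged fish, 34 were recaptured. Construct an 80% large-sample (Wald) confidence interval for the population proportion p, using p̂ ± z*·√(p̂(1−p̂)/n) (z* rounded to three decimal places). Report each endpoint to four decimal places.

(0.1395, 0.2092)

The sample proportion is 34/195 = 0.17436.
Standard error of p̂: √(0.143958/195) = √0.000738246 = 0.027171.
z* = 1.282 at the 80% level.
Margin of error: 1.282 × 0.027171 = 0.03483.
Interval: 0.17436 ± 0.03483 → (0.1395, 0.2092).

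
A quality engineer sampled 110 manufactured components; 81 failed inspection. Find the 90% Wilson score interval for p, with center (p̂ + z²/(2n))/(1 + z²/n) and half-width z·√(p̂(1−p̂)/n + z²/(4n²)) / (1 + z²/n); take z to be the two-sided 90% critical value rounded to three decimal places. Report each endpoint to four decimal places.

(0.6622, 0.7992)

Here p̂ = 81/110 = 0.73636 and z = 1.645 (z² = 2.706025).
1 + z²/n = 1.024600.
Adjusted center: (0.73636 + z²/(2n))/1.024600 = 0.73069.
Radicand: p̂(1−p̂)/n + z²/(4n²) = 0.001764838 + 0.000055910 = 0.001820748.
Half-width = 1.645·√0.001820748/1.024600 = 0.06851.
Interval: 0.73069 ± 0.06851 → (0.6622, 0.7992).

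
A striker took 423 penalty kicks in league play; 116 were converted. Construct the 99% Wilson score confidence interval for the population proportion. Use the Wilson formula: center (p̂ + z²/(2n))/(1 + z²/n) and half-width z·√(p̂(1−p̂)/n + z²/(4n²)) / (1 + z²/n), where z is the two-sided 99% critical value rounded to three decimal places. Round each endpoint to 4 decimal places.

(0.2222, 0.3333)

p̂ = 116/423 = 0.27423; z = 2.576, so z² = 6.635776.
Denominator 1 + z²/n = 1 + 6.635776/423 = 1.015687.
Center = (0.27423 + 0.007844)/1.015687 = 0.27772.
Radicand: p̂(1−p̂)/n + z²/(4n²) = 0.000470517 + 0.000009272 = 0.000479789.
Half-width = 2.576·√0.000479789/1.015687 = 0.05555.
CI: 0.27772 ± 0.05555 = (0.2222, 0.3333).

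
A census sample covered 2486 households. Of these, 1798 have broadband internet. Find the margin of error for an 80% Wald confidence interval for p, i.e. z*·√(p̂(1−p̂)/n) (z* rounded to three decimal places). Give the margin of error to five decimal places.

ME = 0.01150

With x = 1798 successes in n = 2486, p̂ = 0.72325.
Standard error of p̂: √(0.200159/2486) = √0.000080515 = 0.008973.
The 80% critical value is z* = 1.282.
ME = 1.282·0.008973 = 0.01150.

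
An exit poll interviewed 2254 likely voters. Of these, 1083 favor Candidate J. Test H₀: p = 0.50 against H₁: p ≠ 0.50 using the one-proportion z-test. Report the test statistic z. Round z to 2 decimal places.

z = -1.85

With x = 1083 successes in n = 2254, p̂ = 0.48048.
Under H₀, SE = √(p₀(1−p₀)/n) = √(0.50·0.50/2254) = √0.000110914 = 0.010532.
Test statistic: z = -0.01952/0.010532 = -1.85.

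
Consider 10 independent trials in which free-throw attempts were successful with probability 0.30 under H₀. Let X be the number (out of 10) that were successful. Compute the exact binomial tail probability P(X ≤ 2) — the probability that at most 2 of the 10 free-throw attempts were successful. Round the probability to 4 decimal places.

X is binomial with n = 10 and p = 0.30.
P(X ≤ 2) = C(10,0)·0.30^0·0.70^10 + C(10,1)·0.30^1·0.70^9 + C(10,2)·0.30^2·0.70^8.
= 0.028248 + 0.121061 + 0.233474 = 0.3828.

P = 0.3828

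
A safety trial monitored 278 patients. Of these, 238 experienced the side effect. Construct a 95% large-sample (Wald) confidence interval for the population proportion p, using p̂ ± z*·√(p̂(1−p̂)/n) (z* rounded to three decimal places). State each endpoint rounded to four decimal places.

The sample proportion is 238/278 = 0.85612.
SE = √(p̂(1−p̂)/n) = √(0.123182/278) = 0.021050.
z* = 1.960 at the 95% level.
Margin of error: 1.960 × 0.021050 = 0.04126.
So the interval runs from 0.8149 to 0.8974.

(0.8149, 0.8974)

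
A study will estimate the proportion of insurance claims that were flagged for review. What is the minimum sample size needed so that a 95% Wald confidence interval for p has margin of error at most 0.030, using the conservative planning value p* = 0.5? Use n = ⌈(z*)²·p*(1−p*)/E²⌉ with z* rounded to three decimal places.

n = 1068

z* = 1.960 at the 95% level.
p*(1−p*) = 0.50·0.50 = 0.2500.
Required n before rounding: 3.841600 × 0.2500 / 0.030² = 1067.111.
Rounding up, n = 1068.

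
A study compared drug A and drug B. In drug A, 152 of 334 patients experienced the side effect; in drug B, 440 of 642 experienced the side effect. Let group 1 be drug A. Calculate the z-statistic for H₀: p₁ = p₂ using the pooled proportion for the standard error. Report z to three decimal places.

z = -6.987

Sample proportions: p̂₁ = 152/334 = 0.45509 and p̂₂ = 440/642 = 0.68536.
Pooled p̂ = (152+440)/(334+642) = 592/976 = 0.60656.
SE = √[p̂(1−p̂)(1/n₁+1/n₂)] = √[0.60656·0.39344·(1/334+1/642)] ≈ 0.032958.
z = -0.23027/0.032958 = -6.987.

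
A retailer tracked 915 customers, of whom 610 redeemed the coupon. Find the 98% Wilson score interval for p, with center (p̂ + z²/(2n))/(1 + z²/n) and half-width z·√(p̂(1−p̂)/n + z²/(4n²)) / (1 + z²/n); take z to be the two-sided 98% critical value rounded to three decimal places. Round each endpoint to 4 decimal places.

(0.6295, 0.7018)

Here p̂ = 610/915 = 0.66667 and z = 2.326 (z² = 5.410276).
Denominator 1 + z²/n = 1 + 5.410276/915 = 1.005913.
Center = (0.66667 + 0.002956)/1.005913 = 0.66569.
Radicand: p̂(1−p̂)/n + z²/(4n²) = 0.000242866 + 0.000001616 = 0.000244482.
Half-width = z·√(radicand)/denom = 2.326·0.015636/1.005913 = 0.03616.
So the interval runs from 0.6295 to 0.7018.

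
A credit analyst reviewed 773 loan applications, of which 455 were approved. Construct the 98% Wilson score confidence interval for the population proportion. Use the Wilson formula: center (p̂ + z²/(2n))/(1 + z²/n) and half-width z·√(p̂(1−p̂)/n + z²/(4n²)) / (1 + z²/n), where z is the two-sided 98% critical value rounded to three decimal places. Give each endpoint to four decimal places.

p̂ = 455/773 = 0.58862; z = 2.326, so z² = 5.410276.
Denominator 1 + z²/n = 1 + 5.410276/773 = 1.006999.
Center = (0.58862 + 0.003500)/1.006999 = 0.58800.
Radicand: p̂(1−p̂)/n + z²/(4n²) = 0.000313256 + 0.000002264 = 0.000315520.
Half-width = 2.326·√0.000315520/1.006999 = 0.04103.
So the interval runs from 0.5470 to 0.6290.

(0.5470, 0.6290)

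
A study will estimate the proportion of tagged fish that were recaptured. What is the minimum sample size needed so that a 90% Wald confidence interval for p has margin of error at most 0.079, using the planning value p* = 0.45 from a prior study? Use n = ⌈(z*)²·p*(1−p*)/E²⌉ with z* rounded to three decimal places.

z* = 1.645 at the 90% level.
p*(1−p*) = 0.45·0.55 = 0.2475.
Required n before rounding: 2.706025 × 0.2475 / 0.079² = 107.313.
Rounding up, n = 108.

n = 108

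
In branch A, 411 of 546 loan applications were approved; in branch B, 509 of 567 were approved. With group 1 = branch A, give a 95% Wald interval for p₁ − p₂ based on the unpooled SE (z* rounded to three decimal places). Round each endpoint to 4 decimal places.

p̂₁ = 0.75275, p̂₂ = 0.89771, so the observed difference is -0.14496.
Unpooled SE = √(p̂₁(1−p̂₁)/n₁ + p̂₂(1−p̂₂)/n₂) = √(0.000340877 + 0.000161956) = 0.022424.
For 95% confidence, z* = 1.960. Margin of error = 0.04395.
CI: -0.14496 ± 0.04395 = (-0.1889, -0.1010).

(-0.1889, -0.1010)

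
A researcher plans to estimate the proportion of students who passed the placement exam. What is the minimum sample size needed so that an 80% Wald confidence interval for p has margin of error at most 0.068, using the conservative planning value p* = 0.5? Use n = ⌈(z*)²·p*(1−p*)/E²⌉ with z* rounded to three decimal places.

n = 89

For 80% confidence, z* = 1.282.
p*(1−p*) = 0.2500.
(z*)²·p*(1−p*)/E² = 1.643524·0.2500/0.004624 = 88.858.
⌈88.858⌉ = 89.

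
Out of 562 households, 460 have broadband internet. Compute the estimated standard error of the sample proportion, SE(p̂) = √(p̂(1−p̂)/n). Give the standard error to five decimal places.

With x = 460 successes in n = 562, p̂ = 0.81851.
p̂(1−p̂) = 0.81851·0.18149 = 0.148551.
SE = √(0.148551/562) = √0.000264326 = 0.01626.

SE = 0.01626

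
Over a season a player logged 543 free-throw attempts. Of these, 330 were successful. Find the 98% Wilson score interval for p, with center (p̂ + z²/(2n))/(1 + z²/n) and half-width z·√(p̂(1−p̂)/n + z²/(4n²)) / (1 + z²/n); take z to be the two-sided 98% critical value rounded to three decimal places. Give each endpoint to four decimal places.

(0.5582, 0.6552)

p̂ = 330/543 = 0.60773; z = 2.326, so z² = 5.410276.
Denominator 1 + z²/n = 1 + 5.410276/543 = 1.009964.
Center = (0.60773 + 0.004982)/1.009964 = 0.60667.
Radicand: p̂(1−p̂)/n + z²/(4n²) = 0.000439030 + 0.000004587 = 0.000443617.
Half-width = 2.326·√0.000443617/1.009964 = 0.04851.
So the interval runs from 0.5582 to 0.6552.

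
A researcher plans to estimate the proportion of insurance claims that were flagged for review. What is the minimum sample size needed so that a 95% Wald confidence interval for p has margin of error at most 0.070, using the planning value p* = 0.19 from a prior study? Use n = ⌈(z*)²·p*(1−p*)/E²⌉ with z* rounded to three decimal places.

The 95% critical value is z* = 1.960.
p*(1−p*) = 0.1539.
(z*)²·p*(1−p*)/E² = 3.841600·0.1539/0.004900 = 120.658.
Rounding up, n = 121.

n = 121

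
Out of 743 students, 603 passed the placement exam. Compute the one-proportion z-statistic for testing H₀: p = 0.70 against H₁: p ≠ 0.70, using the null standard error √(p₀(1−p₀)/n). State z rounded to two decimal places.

With x = 603 successes in n = 743, p̂ = 0.81157.
SE₀ = √(0.70·0.30/743) = 0.016812.
z = (0.81157 − 0.70)/0.016812 = 0.11157/0.016812 = 6.64.

z = 6.64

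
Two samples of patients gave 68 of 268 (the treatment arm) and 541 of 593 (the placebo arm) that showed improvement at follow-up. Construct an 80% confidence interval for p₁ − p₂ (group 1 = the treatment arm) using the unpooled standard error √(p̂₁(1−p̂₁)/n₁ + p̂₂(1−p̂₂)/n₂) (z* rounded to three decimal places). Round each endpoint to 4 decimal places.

(-0.6958, -0.6214)

p̂₁ = 68/268 = 0.25373, p̂₂ = 541/593 = 0.91231; p̂₁ − p̂₂ = -0.65858.
Unpooled SE = √(p̂₁(1−p̂₁)/n₁ + p̂₂(1−p̂₂)/n₂) = √(0.000706536 + 0.000134908) = 0.029008.
For 80% confidence, z* = 1.282. Margin of error = 0.03719.
CI: -0.65858 ± 0.03719 = (-0.6958, -0.6214).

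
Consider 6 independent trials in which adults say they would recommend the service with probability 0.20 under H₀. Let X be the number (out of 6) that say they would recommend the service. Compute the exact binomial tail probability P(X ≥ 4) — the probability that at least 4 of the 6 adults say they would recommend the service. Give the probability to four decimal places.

P = 0.0170

X is binomial with n = 6 and p = 0.20.
P(X ≥ 4) = C(6,4)·0.20^4·0.80^2 + C(6,5)·0.20^5·0.80^1 + C(6,6)·0.20^6·0.80^0.
= 0.015360 + 0.001536 + 0.000064 = 0.0170.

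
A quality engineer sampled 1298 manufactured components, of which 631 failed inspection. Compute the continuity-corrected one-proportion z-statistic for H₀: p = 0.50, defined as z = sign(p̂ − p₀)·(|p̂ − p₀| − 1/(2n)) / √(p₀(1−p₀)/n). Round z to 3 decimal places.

z = -0.971

The sample proportion is 631/1298 = 0.48613. p̂ − p₀ = -0.013867.
Continuity correction 1/(2n) = 1/2596 = 0.000385.
Corrected numerator: |-0.013867| − 0.000385 = 0.013482.
Under H₀, SE = √(p₀(1−p₀)/n) = √(0.50·0.50/1298) = √0.000192604 = 0.013878.
z = (−)0.013482/0.013878 = -0.971.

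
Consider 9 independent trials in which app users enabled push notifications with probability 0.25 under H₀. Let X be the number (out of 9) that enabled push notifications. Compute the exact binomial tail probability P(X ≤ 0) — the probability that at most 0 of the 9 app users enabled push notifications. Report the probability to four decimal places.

X ~ Binomial(n=9, p=0.25).
P(X ≤ 0) = C(9,0)·0.25^0·0.75^9.
= 0.075085 = 0.0751.

P = 0.0751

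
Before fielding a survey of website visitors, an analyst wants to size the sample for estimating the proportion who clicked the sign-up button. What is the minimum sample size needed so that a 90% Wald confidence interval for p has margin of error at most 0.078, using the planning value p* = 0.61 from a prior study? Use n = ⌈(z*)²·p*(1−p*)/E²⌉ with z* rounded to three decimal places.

z* = 1.645 at the 90% level.
p*(1−p*) = 0.61·0.39 = 0.2379.
Required n before rounding: 2.706025 × 0.2379 / 0.078² = 105.813.
⌈105.813⌉ = 106.

n = 106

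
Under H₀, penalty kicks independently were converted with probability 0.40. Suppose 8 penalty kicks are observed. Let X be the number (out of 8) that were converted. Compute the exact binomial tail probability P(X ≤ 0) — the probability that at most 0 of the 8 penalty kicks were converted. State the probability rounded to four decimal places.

X is binomial with n = 8 and p = 0.40.
P(X ≤ 0) = C(8,0)·0.40^0·0.60^8.
= 0.016796 = 0.0168.

P = 0.0168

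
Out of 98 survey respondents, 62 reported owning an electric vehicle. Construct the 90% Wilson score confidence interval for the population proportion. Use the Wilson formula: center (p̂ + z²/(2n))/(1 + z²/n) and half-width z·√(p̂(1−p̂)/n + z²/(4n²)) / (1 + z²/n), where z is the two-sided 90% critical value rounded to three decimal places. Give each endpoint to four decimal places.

p̂ = 62/98 = 0.63265; z = 1.645, so z² = 2.706025.
1 + z²/n = 1.027613.
Adjusted center: (0.63265 + z²/(2n))/1.027613 = 0.62909.
Radicand: p̂(1−p̂)/n + z²/(4n²) = 0.002371461 + 0.000070440 = 0.002441901.
Half-width = z·√(radicand)/denom = 1.645·0.049416/1.027613 = 0.07910.
So the interval runs from 0.5500 to 0.7082.

(0.5500, 0.7082)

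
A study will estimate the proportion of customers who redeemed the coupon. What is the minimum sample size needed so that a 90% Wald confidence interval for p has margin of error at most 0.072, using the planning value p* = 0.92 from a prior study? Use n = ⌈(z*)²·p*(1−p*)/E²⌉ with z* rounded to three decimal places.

n = 39

For 90% confidence, z* = 1.645.
p*(1−p*) = 0.0736.
Required n before rounding: 2.706025 × 0.0736 / 0.072² = 38.419.
⌈38.419⌉ = 39.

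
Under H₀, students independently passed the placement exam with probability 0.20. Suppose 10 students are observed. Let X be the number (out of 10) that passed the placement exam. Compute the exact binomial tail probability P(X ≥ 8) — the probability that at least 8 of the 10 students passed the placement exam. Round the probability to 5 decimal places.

X ~ Binomial(n=10, p=0.20).
P(X ≥ 8) = C(10,8)·0.20^8·0.80^2 + C(10,9)·0.20^9·0.80^1 + C(10,10)·0.20^10·0.80^0.
= 0.000074 + 0.000004 + 0.000000 = 0.00008.

P = 0.00008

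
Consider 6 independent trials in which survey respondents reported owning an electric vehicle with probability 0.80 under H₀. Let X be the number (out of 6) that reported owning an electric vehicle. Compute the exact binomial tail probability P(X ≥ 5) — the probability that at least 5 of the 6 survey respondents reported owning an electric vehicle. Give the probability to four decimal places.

X is binomial with n = 6 and p = 0.80.
P(X ≥ 5) = C(6,5)·0.80^5·0.20^1 + C(6,6)·0.80^6·0.20^0.
= 0.393216 + 0.262144 = 0.6554.

P = 0.6554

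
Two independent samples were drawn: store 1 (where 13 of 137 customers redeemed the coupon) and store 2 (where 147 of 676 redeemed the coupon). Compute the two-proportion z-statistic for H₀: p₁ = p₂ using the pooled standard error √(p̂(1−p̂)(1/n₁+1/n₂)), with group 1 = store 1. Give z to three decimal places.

z = -3.290

Sample proportions: p̂₁ = 13/137 = 0.09489 and p̂₂ = 147/676 = 0.21746.
Pooled p̂ = (13+147)/(137+676) = 160/813 = 0.19680.
Pooled SE = √[0.1580710·0.00877856] ≈ 0.037251.
z = -0.12257/0.037251 = -3.290.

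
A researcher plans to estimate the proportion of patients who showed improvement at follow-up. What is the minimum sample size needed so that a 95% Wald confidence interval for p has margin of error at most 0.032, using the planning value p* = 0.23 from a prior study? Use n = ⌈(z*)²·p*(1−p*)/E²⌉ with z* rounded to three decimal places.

n = 665

z* = 1.960 at the 95% level.
p*(1−p*) = 0.1771.
(z*)²·p*(1−p*)/E² = 3.841600·0.1771/0.001024 = 664.402.
Rounding up, n = 665.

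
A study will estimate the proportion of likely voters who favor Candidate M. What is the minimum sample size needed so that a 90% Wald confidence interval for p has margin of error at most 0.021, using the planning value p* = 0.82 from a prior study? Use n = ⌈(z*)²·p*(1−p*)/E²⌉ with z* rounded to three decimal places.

For 90% confidence, z* = 1.645.
p*(1−p*) = 0.82·0.18 = 0.1476.
(z*)²·p*(1−p*)/E² = 2.706025·0.1476/0.000441 = 905.690.
Rounding up, n = 906.

n = 906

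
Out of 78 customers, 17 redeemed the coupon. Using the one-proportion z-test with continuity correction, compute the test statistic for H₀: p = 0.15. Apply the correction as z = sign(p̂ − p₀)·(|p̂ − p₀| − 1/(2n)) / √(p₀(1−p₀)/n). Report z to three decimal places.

z = 1.522

The sample proportion is 17/78 = 0.21795. p̂ − p₀ = 0.067949.
Continuity correction 1/(2n) = 1/156 = 0.006410.
Corrected numerator: |0.067949| − 0.006410 = 0.061539.
Null standard error: √(0.15·0.85/78) = √0.001634615 = 0.040430.
z = +0.061539/0.040430 = 1.522.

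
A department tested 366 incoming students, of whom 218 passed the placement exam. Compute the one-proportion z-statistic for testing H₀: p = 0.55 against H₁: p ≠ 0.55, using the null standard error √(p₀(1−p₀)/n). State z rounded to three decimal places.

Sample proportion p̂ = 218/366 = 0.59563.
SE₀ = √(0.55·0.45/366) = 0.026004.
z = (0.59563 − 0.55)/0.026004 = 0.04563/0.026004 = 1.755.

z = 1.755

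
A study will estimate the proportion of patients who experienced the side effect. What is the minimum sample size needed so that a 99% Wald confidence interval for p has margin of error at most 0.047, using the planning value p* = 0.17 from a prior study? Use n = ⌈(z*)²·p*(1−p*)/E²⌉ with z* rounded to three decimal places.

n = 424

z* = 2.576 at the 99% level.
p*(1−p*) = 0.1411.
Required n before rounding: 6.635776 × 0.1411 / 0.047² = 423.861.
⌈423.861⌉ = 424.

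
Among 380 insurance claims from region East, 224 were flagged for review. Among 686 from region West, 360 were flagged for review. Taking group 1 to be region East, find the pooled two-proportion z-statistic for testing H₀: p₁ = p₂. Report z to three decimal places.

z = 2.033

Sample proportions: p̂₁ = 224/380 = 0.58947 and p̂₂ = 360/686 = 0.52478.
Pooled p̂ = (224+360)/(380+686) = 584/1066 = 0.54784.
Pooled SE = √[0.2477111·0.00408930] ≈ 0.031827.
z = 0.06469/0.031827 = 2.033.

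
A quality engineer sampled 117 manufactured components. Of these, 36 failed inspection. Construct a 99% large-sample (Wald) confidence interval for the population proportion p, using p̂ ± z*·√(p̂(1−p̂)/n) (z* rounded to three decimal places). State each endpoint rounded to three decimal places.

The sample proportion is 36/117 = 0.30769.
Standard error of p̂: √(0.213018/117) = √0.001820665 = 0.042669.
The 99% critical value is z* = 2.576.
Margin of error: 2.576 × 0.042669 = 0.10992.
CI: 0.30769 ± 0.10992 = (0.198, 0.418).

(0.198, 0.418)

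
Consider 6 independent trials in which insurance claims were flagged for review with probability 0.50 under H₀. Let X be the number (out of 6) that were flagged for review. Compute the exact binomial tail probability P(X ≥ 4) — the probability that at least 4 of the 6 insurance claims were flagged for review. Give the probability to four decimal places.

P = 0.3438

X is binomial with n = 6 and p = 0.50.
P(X ≥ 4) = C(6,4)·0.50^4·0.50^2 + C(6,5)·0.50^5·0.50^1 + C(6,6)·0.50^6·0.50^0.
= 0.234375 + 0.093750 + 0.015625 = 0.3438.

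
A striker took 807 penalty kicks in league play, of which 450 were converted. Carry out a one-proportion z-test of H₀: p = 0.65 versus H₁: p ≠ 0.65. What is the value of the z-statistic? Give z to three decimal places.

Sample proportion p̂ = 450/807 = 0.55762.
Null standard error: √(0.65·0.35/807) = √0.000281908 = 0.016790.
z = (p̂ − p₀)/SE = (0.55762 − 0.65)/0.016790 = -5.502.

z = -5.502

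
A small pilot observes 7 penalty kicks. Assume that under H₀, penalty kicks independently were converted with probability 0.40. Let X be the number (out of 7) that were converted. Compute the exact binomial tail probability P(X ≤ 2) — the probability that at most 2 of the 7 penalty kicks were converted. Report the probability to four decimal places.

P = 0.4199

X ~ Binomial(n=7, p=0.40).
P(X ≤ 2) = C(7,0)·0.40^0·0.60^7 + C(7,1)·0.40^1·0.60^6 + C(7,2)·0.40^2·0.60^5.
= 0.027994 + 0.130637 + 0.261274 = 0.4199.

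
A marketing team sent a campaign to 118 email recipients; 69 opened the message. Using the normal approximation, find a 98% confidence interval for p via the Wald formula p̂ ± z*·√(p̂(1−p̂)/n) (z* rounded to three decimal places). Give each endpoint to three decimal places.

p̂ = 69/118 = 0.58475.
SE = √(p̂(1−p̂)/n) = √(0.242818/118) = 0.045363.
The 98% critical value is z* = 2.326.
Margin of error: 2.326 × 0.045363 = 0.10551.
CI: 0.58475 ± 0.10551 = (0.479, 0.690).

(0.479, 0.690)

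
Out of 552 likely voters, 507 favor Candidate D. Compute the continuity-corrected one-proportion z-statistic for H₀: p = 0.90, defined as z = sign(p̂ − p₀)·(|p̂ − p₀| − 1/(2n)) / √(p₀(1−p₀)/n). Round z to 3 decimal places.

z = 1.376

With x = 507 successes in n = 552, p̂ = 0.91848. p̂ − p₀ = 0.018478.
1/(2n) = 0.000906.
Corrected numerator: |0.018478| − 0.000906 = 0.017572.
SE₀ = √(0.90·0.10/552) = 0.012769.
z = +0.017572/0.012769 = 1.376.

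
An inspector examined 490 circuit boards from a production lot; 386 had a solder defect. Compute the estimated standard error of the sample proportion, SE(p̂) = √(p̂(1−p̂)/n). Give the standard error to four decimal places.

SE = 0.0185

p̂ = 386/490 = 0.78776.
p̂(1−p̂) = 0.78776·0.21224 = 0.167194.
SE = √(0.167194/490) = √0.000341212 = 0.0185.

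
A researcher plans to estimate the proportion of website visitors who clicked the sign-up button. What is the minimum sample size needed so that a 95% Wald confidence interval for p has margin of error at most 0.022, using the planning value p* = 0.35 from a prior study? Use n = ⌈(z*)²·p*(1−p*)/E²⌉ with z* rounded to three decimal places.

The 95% critical value is z* = 1.960.
p*(1−p*) = 0.35·0.65 = 0.2275.
(z*)²·p*(1−p*)/E² = 3.841600·0.2275/0.000484 = 1805.711.
⌈1805.711⌉ = 1806.

n = 1806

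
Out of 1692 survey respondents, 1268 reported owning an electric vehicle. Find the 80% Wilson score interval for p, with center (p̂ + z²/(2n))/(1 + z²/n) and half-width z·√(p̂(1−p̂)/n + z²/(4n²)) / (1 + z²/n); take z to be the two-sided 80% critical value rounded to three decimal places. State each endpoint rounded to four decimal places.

(0.7357, 0.7627)

Here p̂ = 1268/1692 = 0.74941 and z = 1.282 (z² = 1.643524).
1 + z²/n = 1.000971.
Adjusted center: (0.74941 + z²/(2n))/1.000971 = 0.74917.
Radicand: p̂(1−p̂)/n + z²/(4n²) = 0.000110990 + 0.000000144 = 0.000111134.
Half-width = z·√(radicand)/denom = 1.282·0.010542/1.000971 = 0.01350.
Interval: 0.74917 ± 0.01350 → (0.7357, 0.7627).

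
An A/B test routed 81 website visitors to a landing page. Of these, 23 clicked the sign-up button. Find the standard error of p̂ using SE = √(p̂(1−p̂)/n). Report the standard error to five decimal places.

SE = 0.05010

With x = 23 successes in n = 81, p̂ = 0.28395.
p̂(1−p̂) = 0.203322.
SE = √(0.203322/81) = 0.05010.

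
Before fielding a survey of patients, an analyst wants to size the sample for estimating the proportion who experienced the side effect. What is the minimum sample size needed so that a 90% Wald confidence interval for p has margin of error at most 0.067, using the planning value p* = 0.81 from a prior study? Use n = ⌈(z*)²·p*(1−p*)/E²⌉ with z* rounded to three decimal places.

n = 93

For 90% confidence, z* = 1.645.
p*(1−p*) = 0.81·0.19 = 0.1539.
(z*)²·p*(1−p*)/E² = 2.706025·0.1539/0.004489 = 92.773.
Rounding up, n = 93.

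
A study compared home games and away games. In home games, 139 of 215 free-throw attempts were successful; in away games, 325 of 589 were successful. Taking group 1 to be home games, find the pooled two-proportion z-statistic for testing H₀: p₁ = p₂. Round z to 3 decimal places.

p̂₁ = 139/215 = 0.64651, p̂₂ = 325/589 = 0.55178.
Pooling: p̂ = 464/804 = 0.57711.
Pooled SE = √[0.2440534·0.00634896] ≈ 0.039363.
z = (p̂₁ − p̂₂)/SE = (0.64651 − 0.55178)/0.039363 = 0.09473/0.039363 = 2.407.

z = 2.407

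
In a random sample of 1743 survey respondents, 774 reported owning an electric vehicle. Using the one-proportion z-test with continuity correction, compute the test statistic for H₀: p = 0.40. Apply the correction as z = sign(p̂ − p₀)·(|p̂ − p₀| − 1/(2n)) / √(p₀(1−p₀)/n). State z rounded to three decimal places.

z = 3.731

Sample proportion p̂ = 774/1743 = 0.44406. p̂ − p₀ = 0.044062.
1/(2n) = 0.000287.
Corrected numerator: |0.044062| − 0.000287 = 0.043775.
SE₀ = √(0.40·0.60/1743) = 0.011734.
z = +0.043775/0.011734 = 3.731.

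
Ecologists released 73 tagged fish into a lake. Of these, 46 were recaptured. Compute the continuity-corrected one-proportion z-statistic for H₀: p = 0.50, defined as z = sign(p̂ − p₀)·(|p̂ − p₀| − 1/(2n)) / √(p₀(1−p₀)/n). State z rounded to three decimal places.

z = 2.107

The sample proportion is 46/73 = 0.63014. p̂ − p₀ = 0.130137.
Continuity correction 1/(2n) = 1/146 = 0.006849.
Corrected numerator: |0.130137| − 0.006849 = 0.123288.
Null standard error: √(0.50·0.50/73) = √0.003424658 = 0.058521.
z = (+)0.123288/0.058521 = 2.107.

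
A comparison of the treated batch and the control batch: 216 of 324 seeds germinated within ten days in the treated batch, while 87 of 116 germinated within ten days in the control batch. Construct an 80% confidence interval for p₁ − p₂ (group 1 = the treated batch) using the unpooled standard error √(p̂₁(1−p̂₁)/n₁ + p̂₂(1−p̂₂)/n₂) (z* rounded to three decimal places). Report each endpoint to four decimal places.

p̂₁ = 216/324 = 0.66667, p̂₂ = 87/116 = 0.75000; p̂₁ − p̂₂ = -0.08333.
Unpooled SE = √(p̂₁(1−p̂₁)/n₁ + p̂₂(1−p̂₂)/n₂) = √(0.000685871 + 0.001616379) = 0.047982.
The 80% critical value is z* = 1.282. Margin of error = 0.06151.
CI: -0.08333 ± 0.06151 = (-0.1448, -0.0218).

(-0.1448, -0.0218)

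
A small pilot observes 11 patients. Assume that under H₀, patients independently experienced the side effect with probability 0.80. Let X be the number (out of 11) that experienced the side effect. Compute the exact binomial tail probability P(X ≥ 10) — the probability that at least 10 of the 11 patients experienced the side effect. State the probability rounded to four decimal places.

X is binomial with n = 11 and p = 0.80.
P(X ≥ 10) = C(11,10)·0.80^10·0.20^1 + C(11,11)·0.80^11·0.20^0.
= 0.236223 + 0.085899 = 0.3221.

P = 0.3221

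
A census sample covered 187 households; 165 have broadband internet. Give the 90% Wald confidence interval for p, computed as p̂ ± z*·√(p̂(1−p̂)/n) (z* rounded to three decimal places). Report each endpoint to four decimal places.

The sample proportion is 165/187 = 0.88235.
SE(p̂) = √(0.88235·0.11765/187) = 0.023561.
The 90% critical value is z* = 1.645.
Margin = 1.645·0.023561 = 0.03876.
So the interval runs from 0.8436 to 0.9211.

(0.8436, 0.9211)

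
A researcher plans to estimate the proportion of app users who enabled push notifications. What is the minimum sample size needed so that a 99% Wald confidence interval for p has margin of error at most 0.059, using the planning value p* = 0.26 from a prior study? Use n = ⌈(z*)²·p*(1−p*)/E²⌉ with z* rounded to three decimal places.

z* = 2.576 at the 99% level.
p*(1−p*) = 0.1924.
Required n before rounding: 6.635776 × 0.1924 / 0.059² = 366.769.
Rounding up, n = 367.

n = 367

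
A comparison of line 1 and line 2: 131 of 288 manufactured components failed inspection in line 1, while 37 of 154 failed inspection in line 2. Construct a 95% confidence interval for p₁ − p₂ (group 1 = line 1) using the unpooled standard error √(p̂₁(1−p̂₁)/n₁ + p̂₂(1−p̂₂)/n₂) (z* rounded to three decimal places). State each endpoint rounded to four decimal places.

p̂₁ = 131/288 = 0.45486, p̂₂ = 37/154 = 0.24026; p̂₁ − p̂₂ = 0.21460.
Unpooled SE = √(p̂₁(1−p̂₁)/n₁ + p̂₂(1−p̂₂)/n₂) = √(0.000860981 + 0.001185292) = 0.045236.
The 95% critical value is z* = 1.960. Margin = 1.960·0.045236 = 0.08866.
Interval: 0.21460 ± 0.08866 → (0.1259, 0.3033).

(0.1259, 0.3033)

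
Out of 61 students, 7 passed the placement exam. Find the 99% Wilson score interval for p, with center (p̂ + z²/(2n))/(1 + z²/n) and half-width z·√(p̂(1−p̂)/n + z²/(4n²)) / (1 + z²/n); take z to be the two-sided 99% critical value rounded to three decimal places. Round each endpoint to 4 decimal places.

(0.0458, 0.2593)

p̂ = 7/61 = 0.11475; z = 2.576, so z² = 6.635776.
Denominator 1 + z²/n = 1 + 6.635776/61 = 1.108783.
Adjusted center: (0.11475 + z²/(2n))/1.108783 = 0.15255.
Radicand: p̂(1−p̂)/n + z²/(4n²) = 0.001665338 + 0.000445833 = 0.002111171.
Half-width = 2.576·√0.002111171/1.108783 = 0.10675.
Interval: 0.15255 ± 0.10675 → (0.0458, 0.2593).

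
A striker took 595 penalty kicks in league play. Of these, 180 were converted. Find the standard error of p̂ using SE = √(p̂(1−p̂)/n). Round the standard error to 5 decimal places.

p̂ = 180/595 = 0.30252.
p̂(1−p̂) = 0.211002.
Dividing by n and taking the root: √0.000354625 = 0.01883.

SE = 0.01883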